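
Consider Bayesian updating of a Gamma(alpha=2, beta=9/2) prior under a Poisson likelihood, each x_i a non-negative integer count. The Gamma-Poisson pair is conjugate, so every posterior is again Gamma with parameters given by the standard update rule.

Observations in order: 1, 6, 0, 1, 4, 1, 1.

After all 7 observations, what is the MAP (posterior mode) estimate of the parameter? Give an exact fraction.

obs 1: x=1 → posterior Gamma(3, 11/2)
obs 2: x=6 → posterior Gamma(9, 13/2)
obs 3: x=0 → posterior Gamma(9, 15/2)
obs 4: x=1 → posterior Gamma(10, 17/2)
obs 5: x=4 → posterior Gamma(14, 19/2)
obs 6: x=1 → posterior Gamma(15, 21/2)
obs 7: x=1 → posterior Gamma(16, 23/2)

30/23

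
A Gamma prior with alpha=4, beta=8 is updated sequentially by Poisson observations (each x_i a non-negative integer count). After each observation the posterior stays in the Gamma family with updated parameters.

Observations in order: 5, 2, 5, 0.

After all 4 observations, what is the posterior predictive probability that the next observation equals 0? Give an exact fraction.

184884258895036416/665416609183179841

obs 1: x=5 → posterior Gamma(9, 9)
obs 2: x=2 → posterior Gamma(11, 10)
obs 3: x=5 → posterior Gamma(16, 11)
obs 4: x=0 → posterior Gamma(16, 12)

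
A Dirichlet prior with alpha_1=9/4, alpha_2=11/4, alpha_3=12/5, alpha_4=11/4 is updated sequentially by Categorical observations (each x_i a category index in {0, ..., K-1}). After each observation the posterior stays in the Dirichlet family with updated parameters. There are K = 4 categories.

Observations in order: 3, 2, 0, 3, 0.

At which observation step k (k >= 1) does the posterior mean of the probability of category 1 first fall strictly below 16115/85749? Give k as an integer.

k = 5

obs 1: x=3 → posterior Dirichlet(9/4, 11/4, 12/5, 15/4)
obs 2: x=2 → posterior Dirichlet(9/4, 11/4, 17/5, 15/4)
obs 3: x=0 → posterior Dirichlet(13/4, 11/4, 17/5, 15/4)
obs 4: x=3 → posterior Dirichlet(13/4, 11/4, 17/5, 19/4)
obs 5: x=0 → posterior Dirichlet(17/4, 11/4, 17/5, 19/4)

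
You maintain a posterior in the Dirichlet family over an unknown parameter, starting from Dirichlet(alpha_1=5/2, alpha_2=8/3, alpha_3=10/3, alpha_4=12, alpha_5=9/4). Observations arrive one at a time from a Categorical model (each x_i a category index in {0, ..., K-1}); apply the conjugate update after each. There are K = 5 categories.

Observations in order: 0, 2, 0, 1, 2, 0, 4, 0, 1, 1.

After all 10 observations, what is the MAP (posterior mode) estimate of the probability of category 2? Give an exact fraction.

52/333

obs 1: x=0 → posterior Dirichlet(7/2, 8/3, 10/3, 12, 9/4)
obs 2: x=2 → posterior Dirichlet(7/2, 8/3, 13/3, 12, 9/4)
obs 3: x=0 → posterior Dirichlet(9/2, 8/3, 13/3, 12, 9/4)
obs 4: x=1 → posterior Dirichlet(9/2, 11/3, 13/3, 12, 9/4)
obs 5: x=2 → posterior Dirichlet(9/2, 11/3, 16/3, 12, 9/4)
obs 6: x=0 → posterior Dirichlet(11/2, 11/3, 16/3, 12, 9/4)
obs 7: x=4 → posterior Dirichlet(11/2, 11/3, 16/3, 12, 13/4)
obs 8: x=0 → posterior Dirichlet(13/2, 11/3, 16/3, 12, 13/4)
obs 9: x=1 → posterior Dirichlet(13/2, 14/3, 16/3, 12, 13/4)
obs 10: x=1 → posterior Dirichlet(13/2, 17/3, 16/3, 12, 13/4)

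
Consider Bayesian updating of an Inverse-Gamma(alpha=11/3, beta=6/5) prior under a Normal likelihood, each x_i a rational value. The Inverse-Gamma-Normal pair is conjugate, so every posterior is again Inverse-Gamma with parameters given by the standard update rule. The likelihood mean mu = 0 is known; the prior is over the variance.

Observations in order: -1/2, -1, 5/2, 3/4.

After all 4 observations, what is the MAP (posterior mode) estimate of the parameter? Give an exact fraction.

2511/3200

obs 1: x=-1/2 → posterior Inverse-Gamma(25/6, 53/40)
obs 2: x=-1 → posterior Inverse-Gamma(14/3, 73/40)
obs 3: x=5/2 → posterior Inverse-Gamma(31/6, 99/20)
obs 4: x=3/4 → posterior Inverse-Gamma(17/3, 837/160)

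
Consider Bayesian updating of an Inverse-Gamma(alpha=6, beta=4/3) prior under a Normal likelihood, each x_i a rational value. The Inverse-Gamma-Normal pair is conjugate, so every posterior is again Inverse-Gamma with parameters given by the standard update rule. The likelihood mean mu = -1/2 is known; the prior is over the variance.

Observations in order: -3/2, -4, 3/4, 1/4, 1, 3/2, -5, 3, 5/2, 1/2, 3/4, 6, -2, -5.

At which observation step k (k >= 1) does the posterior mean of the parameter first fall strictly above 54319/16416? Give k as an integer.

k = 9

obs 1: x=-3/2 → posterior Inverse-Gamma(13/2, 11/6)
obs 2: x=-4 → posterior Inverse-Gamma(7, 191/24)
obs 3: x=3/4 → posterior Inverse-Gamma(15/2, 839/96)
obs 4: x=1/4 → posterior Inverse-Gamma(8, 433/48)
obs 5: x=1 → posterior Inverse-Gamma(17/2, 487/48)
obs 6: x=3/2 → posterior Inverse-Gamma(9, 583/48)
obs 7: x=-5 → posterior Inverse-Gamma(19/2, 1069/48)
obs 8: x=3 → posterior Inverse-Gamma(10, 1363/48)
obs 9: x=5/2 → posterior Inverse-Gamma(21/2, 1579/48)
obs 10: x=1/2 → posterior Inverse-Gamma(11, 1603/48)
obs 11: x=3/4 → posterior Inverse-Gamma(23/2, 3281/96)
obs 12: x=6 → posterior Inverse-Gamma(12, 5309/96)
obs 13: x=-2 → posterior Inverse-Gamma(25/2, 5417/96)
obs 14: x=-5 → posterior Inverse-Gamma(13, 6389/96)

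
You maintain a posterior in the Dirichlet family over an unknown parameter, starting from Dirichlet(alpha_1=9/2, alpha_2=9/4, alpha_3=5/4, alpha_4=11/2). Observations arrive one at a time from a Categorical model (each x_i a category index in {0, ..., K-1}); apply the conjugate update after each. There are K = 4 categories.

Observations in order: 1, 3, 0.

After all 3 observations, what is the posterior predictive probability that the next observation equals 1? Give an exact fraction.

13/66

obs 1: x=1 → posterior Dirichlet(9/2, 13/4, 5/4, 11/2)
obs 2: x=3 → posterior Dirichlet(9/2, 13/4, 5/4, 13/2)
obs 3: x=0 → posterior Dirichlet(11/2, 13/4, 5/4, 13/2)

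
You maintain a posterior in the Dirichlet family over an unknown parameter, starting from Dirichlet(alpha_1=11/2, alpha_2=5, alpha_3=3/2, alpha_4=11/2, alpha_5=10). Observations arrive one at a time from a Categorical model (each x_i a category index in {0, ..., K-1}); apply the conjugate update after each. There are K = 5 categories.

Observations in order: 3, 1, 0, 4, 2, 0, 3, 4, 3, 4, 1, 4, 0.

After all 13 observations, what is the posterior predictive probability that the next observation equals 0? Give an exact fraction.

17/81

obs 1: x=3 → posterior Dirichlet(11/2, 5, 3/2, 13/2, 10)
obs 2: x=1 → posterior Dirichlet(11/2, 6, 3/2, 13/2, 10)
obs 3: x=0 → posterior Dirichlet(13/2, 6, 3/2, 13/2, 10)
obs 4: x=4 → posterior Dirichlet(13/2, 6, 3/2, 13/2, 11)
obs 5: x=2 → posterior Dirichlet(13/2, 6, 5/2, 13/2, 11)
obs 6: x=0 → posterior Dirichlet(15/2, 6, 5/2, 13/2, 11)
obs 7: x=3 → posterior Dirichlet(15/2, 6, 5/2, 15/2, 11)
obs 8: x=4 → posterior Dirichlet(15/2, 6, 5/2, 15/2, 12)
obs 9: x=3 → posterior Dirichlet(15/2, 6, 5/2, 17/2, 12)
obs 10: x=4 → posterior Dirichlet(15/2, 6, 5/2, 17/2, 13)
obs 11: x=1 → posterior Dirichlet(15/2, 7, 5/2, 17/2, 13)
obs 12: x=4 → posterior Dirichlet(15/2, 7, 5/2, 17/2, 14)
obs 13: x=0 → posterior Dirichlet(17/2, 7, 5/2, 17/2, 14)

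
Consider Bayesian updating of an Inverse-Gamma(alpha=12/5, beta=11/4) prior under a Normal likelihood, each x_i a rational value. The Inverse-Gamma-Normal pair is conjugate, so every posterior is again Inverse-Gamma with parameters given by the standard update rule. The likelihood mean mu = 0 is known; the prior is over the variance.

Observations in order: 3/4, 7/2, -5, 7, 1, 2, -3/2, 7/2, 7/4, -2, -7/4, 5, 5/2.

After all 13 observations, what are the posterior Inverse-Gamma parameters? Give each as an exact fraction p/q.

alpha=89/10, beta=2451/32

obs 1: x=3/4 → posterior Inverse-Gamma(29/10, 97/32)
obs 2: x=7/2 → posterior Inverse-Gamma(17/5, 293/32)
obs 3: x=-5 → posterior Inverse-Gamma(39/10, 693/32)
obs 4: x=7 → posterior Inverse-Gamma(22/5, 1477/32)
obs 5: x=1 → posterior Inverse-Gamma(49/10, 1493/32)
obs 6: x=2 → posterior Inverse-Gamma(27/5, 1557/32)
obs 7: x=-3/2 → posterior Inverse-Gamma(59/10, 1593/32)
obs 8: x=7/2 → posterior Inverse-Gamma(32/5, 1789/32)
obs 9: x=7/4 → posterior Inverse-Gamma(69/10, 919/16)
obs 10: x=-2 → posterior Inverse-Gamma(37/5, 951/16)
obs 11: x=-7/4 → posterior Inverse-Gamma(79/10, 1951/32)
obs 12: x=5 → posterior Inverse-Gamma(42/5, 2351/32)
obs 13: x=5/2 → posterior Inverse-Gamma(89/10, 2451/32)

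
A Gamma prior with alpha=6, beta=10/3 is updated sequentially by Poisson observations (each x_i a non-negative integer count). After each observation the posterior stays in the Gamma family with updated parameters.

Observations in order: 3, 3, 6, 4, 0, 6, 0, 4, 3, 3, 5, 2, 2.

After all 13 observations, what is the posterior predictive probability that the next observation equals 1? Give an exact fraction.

3876456135259040678455365837730287298071939846879720027638817514183958179064903709/23343205561415174425773716055589020918406869602557897279391183253871653250825977856

obs 1: x=3 → posterior Gamma(9, 13/3)
obs 2: x=3 → posterior Gamma(12, 16/3)
obs 3: x=6 → posterior Gamma(18, 19/3)
obs 4: x=4 → posterior Gamma(22, 22/3)
obs 5: x=0 → posterior Gamma(22, 25/3)
obs 6: x=6 → posterior Gamma(28, 28/3)
obs 7: x=0 → posterior Gamma(28, 31/3)
obs 8: x=4 → posterior Gamma(32, 34/3)
obs 9: x=3 → posterior Gamma(35, 37/3)
obs 10: x=3 → posterior Gamma(38, 40/3)
obs 11: x=5 → posterior Gamma(43, 43/3)
obs 12: x=2 → posterior Gamma(45, 46/3)
obs 13: x=2 → posterior Gamma(47, 49/3)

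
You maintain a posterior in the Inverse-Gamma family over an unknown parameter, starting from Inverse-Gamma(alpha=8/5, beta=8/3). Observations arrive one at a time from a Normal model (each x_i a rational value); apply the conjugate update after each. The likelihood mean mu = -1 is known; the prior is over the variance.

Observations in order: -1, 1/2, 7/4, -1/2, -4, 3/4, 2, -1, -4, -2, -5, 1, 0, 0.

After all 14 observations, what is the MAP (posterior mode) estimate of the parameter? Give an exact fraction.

8215/2304

obs 1: x=-1 → posterior Inverse-Gamma(21/10, 8/3)
obs 2: x=1/2 → posterior Inverse-Gamma(13/5, 91/24)
obs 3: x=7/4 → posterior Inverse-Gamma(31/10, 727/96)
obs 4: x=-1/2 → posterior Inverse-Gamma(18/5, 739/96)
obs 5: x=-4 → posterior Inverse-Gamma(41/10, 1171/96)
obs 6: x=3/4 → posterior Inverse-Gamma(23/5, 659/48)
obs 7: x=2 → posterior Inverse-Gamma(51/10, 875/48)
obs 8: x=-1 → posterior Inverse-Gamma(28/5, 875/48)
obs 9: x=-4 → posterior Inverse-Gamma(61/10, 1091/48)
obs 10: x=-2 → posterior Inverse-Gamma(33/5, 1115/48)
obs 11: x=-5 → posterior Inverse-Gamma(71/10, 1499/48)
obs 12: x=1 → posterior Inverse-Gamma(38/5, 1595/48)
obs 13: x=0 → posterior Inverse-Gamma(81/10, 1619/48)
obs 14: x=0 → posterior Inverse-Gamma(43/5, 1643/48)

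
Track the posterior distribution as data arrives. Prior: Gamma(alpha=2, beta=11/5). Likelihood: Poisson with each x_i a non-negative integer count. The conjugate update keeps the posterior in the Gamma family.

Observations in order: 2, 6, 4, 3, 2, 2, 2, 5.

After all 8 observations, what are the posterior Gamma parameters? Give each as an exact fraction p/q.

obs 1: x=2 → posterior Gamma(4, 16/5)
obs 2: x=6 → posterior Gamma(10, 21/5)
obs 3: x=4 → posterior Gamma(14, 26/5)
obs 4: x=3 → posterior Gamma(17, 31/5)
obs 5: x=2 → posterior Gamma(19, 36/5)
obs 6: x=2 → posterior Gamma(21, 41/5)
obs 7: x=2 → posterior Gamma(23, 46/5)
obs 8: x=5 → posterior Gamma(28, 51/5)

alpha=28, beta=51/5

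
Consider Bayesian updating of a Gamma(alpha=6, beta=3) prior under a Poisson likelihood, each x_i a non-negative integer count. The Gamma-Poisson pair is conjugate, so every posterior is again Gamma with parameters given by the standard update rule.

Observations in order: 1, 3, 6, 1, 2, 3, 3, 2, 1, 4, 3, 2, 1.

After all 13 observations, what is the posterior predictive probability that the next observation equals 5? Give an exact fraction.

obs 1: x=1 → posterior Gamma(7, 4)
obs 2: x=3 → posterior Gamma(10, 5)
obs 3: x=6 → posterior Gamma(16, 6)
obs 4: x=1 → posterior Gamma(17, 7)
obs 5: x=2 → posterior Gamma(19, 8)
obs 6: x=3 → posterior Gamma(22, 9)
obs 7: x=3 → posterior Gamma(25, 10)
obs 8: x=2 → posterior Gamma(27, 11)
obs 9: x=1 → posterior Gamma(28, 12)
obs 10: x=4 → posterior Gamma(32, 13)
obs 11: x=3 → posterior Gamma(35, 14)
obs 12: x=2 → posterior Gamma(37, 15)
obs 13: x=1 → posterior Gamma(38, 16)

4856455761035173920400360036238652514705753220579328/81152820641272625991922463475488672334362661535406513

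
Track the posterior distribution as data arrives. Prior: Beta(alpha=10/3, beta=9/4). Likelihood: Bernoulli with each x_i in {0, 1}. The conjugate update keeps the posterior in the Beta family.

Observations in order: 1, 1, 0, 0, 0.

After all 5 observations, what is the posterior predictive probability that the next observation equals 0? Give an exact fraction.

63/127

obs 1: x=1 → posterior Beta(13/3, 9/4)
obs 2: x=1 → posterior Beta(16/3, 9/4)
obs 3: x=0 → posterior Beta(16/3, 13/4)
obs 4: x=0 → posterior Beta(16/3, 17/4)
obs 5: x=0 → posterior Beta(16/3, 21/4)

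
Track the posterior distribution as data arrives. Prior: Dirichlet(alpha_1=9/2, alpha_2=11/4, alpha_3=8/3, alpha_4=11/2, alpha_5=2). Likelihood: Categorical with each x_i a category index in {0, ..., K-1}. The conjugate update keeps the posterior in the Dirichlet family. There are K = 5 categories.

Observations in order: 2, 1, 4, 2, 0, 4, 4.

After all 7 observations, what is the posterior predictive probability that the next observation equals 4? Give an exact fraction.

60/293

obs 1: x=2 → posterior Dirichlet(9/2, 11/4, 11/3, 11/2, 2)
obs 2: x=1 → posterior Dirichlet(9/2, 15/4, 11/3, 11/2, 2)
obs 3: x=4 → posterior Dirichlet(9/2, 15/4, 11/3, 11/2, 3)
obs 4: x=2 → posterior Dirichlet(9/2, 15/4, 14/3, 11/2, 3)
obs 5: x=0 → posterior Dirichlet(11/2, 15/4, 14/3, 11/2, 3)
obs 6: x=4 → posterior Dirichlet(11/2, 15/4, 14/3, 11/2, 4)
obs 7: x=4 → posterior Dirichlet(11/2, 15/4, 14/3, 11/2, 5)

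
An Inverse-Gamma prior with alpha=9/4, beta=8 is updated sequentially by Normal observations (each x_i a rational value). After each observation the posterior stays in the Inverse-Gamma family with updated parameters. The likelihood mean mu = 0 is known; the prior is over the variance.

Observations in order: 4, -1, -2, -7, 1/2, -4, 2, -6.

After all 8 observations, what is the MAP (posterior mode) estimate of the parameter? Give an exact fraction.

obs 1: x=4 → posterior Inverse-Gamma(11/4, 16)
obs 2: x=-1 → posterior Inverse-Gamma(13/4, 33/2)
obs 3: x=-2 → posterior Inverse-Gamma(15/4, 37/2)
obs 4: x=-7 → posterior Inverse-Gamma(17/4, 43)
obs 5: x=1/2 → posterior Inverse-Gamma(19/4, 345/8)
obs 6: x=-4 → posterior Inverse-Gamma(21/4, 409/8)
obs 7: x=2 → posterior Inverse-Gamma(23/4, 425/8)
obs 8: x=-6 → posterior Inverse-Gamma(25/4, 569/8)

569/58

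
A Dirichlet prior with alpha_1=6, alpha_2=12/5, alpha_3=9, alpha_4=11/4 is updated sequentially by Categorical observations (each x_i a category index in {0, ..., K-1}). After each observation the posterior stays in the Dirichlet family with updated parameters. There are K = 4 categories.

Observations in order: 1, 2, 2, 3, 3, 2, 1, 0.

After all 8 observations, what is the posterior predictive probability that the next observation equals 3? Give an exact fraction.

95/563

obs 1: x=1 → posterior Dirichlet(6, 17/5, 9, 11/4)
obs 2: x=2 → posterior Dirichlet(6, 17/5, 10, 11/4)
obs 3: x=2 → posterior Dirichlet(6, 17/5, 11, 11/4)
obs 4: x=3 → posterior Dirichlet(6, 17/5, 11, 15/4)
obs 5: x=3 → posterior Dirichlet(6, 17/5, 11, 19/4)
obs 6: x=2 → posterior Dirichlet(6, 17/5, 12, 19/4)
obs 7: x=1 → posterior Dirichlet(6, 22/5, 12, 19/4)
obs 8: x=0 → posterior Dirichlet(7, 22/5, 12, 19/4)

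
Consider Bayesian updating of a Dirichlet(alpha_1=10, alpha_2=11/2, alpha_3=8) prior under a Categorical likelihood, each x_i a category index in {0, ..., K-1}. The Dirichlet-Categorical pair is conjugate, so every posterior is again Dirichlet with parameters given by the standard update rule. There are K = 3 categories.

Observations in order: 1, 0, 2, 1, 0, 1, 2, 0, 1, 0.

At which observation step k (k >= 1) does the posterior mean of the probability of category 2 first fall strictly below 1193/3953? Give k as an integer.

obs 1: x=1 → posterior Dirichlet(10, 13/2, 8)
obs 2: x=0 → posterior Dirichlet(11, 13/2, 8)
obs 3: x=2 → posterior Dirichlet(11, 13/2, 9)
obs 4: x=1 → posterior Dirichlet(11, 15/2, 9)
obs 5: x=0 → posterior Dirichlet(12, 15/2, 9)
obs 6: x=1 → posterior Dirichlet(12, 17/2, 9)
obs 7: x=2 → posterior Dirichlet(12, 17/2, 10)
obs 8: x=0 → posterior Dirichlet(13, 17/2, 10)
obs 9: x=1 → posterior Dirichlet(13, 19/2, 10)
obs 10: x=0 → posterior Dirichlet(14, 19/2, 10)

k = 10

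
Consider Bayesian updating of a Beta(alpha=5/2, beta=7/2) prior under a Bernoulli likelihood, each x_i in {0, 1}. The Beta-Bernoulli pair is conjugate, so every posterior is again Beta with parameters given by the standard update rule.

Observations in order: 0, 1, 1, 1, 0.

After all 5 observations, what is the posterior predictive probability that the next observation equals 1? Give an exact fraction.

1/2

obs 1: x=0 → posterior Beta(5/2, 9/2)
obs 2: x=1 → posterior Beta(7/2, 9/2)
obs 3: x=1 → posterior Beta(9/2, 9/2)
obs 4: x=1 → posterior Beta(11/2, 9/2)
obs 5: x=0 → posterior Beta(11/2, 11/2)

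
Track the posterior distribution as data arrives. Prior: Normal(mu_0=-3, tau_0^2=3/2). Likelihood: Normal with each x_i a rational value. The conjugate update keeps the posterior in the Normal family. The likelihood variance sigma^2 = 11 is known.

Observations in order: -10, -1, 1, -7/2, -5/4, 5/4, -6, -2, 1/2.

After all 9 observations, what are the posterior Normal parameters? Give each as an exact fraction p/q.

mu_0=-129/49, tau_0^2=33/49

obs 1: x=-10 → posterior Normal(-96/25, 33/25)
obs 2: x=-1 → posterior Normal(-99/28, 33/28)
obs 3: x=1 → posterior Normal(-96/31, 33/31)
obs 4: x=-7/2 → posterior Normal(-213/68, 33/34)
obs 5: x=-5/4 → posterior Normal(-441/148, 33/37)
obs 6: x=5/4 → posterior Normal(-213/80, 33/40)
obs 7: x=-6 → posterior Normal(-249/86, 33/43)
obs 8: x=-2 → posterior Normal(-261/92, 33/46)
obs 9: x=1/2 → posterior Normal(-129/49, 33/49)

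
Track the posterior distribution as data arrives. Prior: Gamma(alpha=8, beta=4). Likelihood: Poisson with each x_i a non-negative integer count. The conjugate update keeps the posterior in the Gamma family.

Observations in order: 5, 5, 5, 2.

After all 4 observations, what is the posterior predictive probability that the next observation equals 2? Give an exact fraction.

12278152855461077555609600/58149737003040059690390169

obs 1: x=5 → posterior Gamma(13, 5)
obs 2: x=5 → posterior Gamma(18, 6)
obs 3: x=5 → posterior Gamma(23, 7)
obs 4: x=2 → posterior Gamma(25, 8)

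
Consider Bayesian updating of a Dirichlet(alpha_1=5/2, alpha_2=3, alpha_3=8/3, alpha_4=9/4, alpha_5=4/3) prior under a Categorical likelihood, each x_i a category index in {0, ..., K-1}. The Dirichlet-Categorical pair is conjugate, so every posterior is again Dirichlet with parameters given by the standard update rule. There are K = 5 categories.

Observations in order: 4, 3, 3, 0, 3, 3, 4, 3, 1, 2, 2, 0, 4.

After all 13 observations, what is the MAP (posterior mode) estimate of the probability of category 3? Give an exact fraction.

obs 1: x=4 → posterior Dirichlet(5/2, 3, 8/3, 9/4, 7/3)
obs 2: x=3 → posterior Dirichlet(5/2, 3, 8/3, 13/4, 7/3)
obs 3: x=3 → posterior Dirichlet(5/2, 3, 8/3, 17/4, 7/3)
obs 4: x=0 → posterior Dirichlet(7/2, 3, 8/3, 17/4, 7/3)
obs 5: x=3 → posterior Dirichlet(7/2, 3, 8/3, 21/4, 7/3)
obs 6: x=3 → posterior Dirichlet(7/2, 3, 8/3, 25/4, 7/3)
obs 7: x=4 → posterior Dirichlet(7/2, 3, 8/3, 25/4, 10/3)
obs 8: x=3 → posterior Dirichlet(7/2, 3, 8/3, 29/4, 10/3)
obs 9: x=1 → posterior Dirichlet(7/2, 4, 8/3, 29/4, 10/3)
obs 10: x=2 → posterior Dirichlet(7/2, 4, 11/3, 29/4, 10/3)
obs 11: x=2 → posterior Dirichlet(7/2, 4, 14/3, 29/4, 10/3)
obs 12: x=0 → posterior Dirichlet(9/2, 4, 14/3, 29/4, 10/3)
obs 13: x=4 → posterior Dirichlet(9/2, 4, 14/3, 29/4, 13/3)

25/79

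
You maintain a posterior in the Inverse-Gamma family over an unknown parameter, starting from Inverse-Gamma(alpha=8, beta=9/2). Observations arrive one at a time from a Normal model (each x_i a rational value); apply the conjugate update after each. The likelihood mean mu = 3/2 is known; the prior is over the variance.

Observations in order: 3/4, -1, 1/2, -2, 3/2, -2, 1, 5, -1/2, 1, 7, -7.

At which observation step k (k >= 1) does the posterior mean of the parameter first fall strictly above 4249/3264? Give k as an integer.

obs 1: x=3/4 → posterior Inverse-Gamma(17/2, 153/32)
obs 2: x=-1 → posterior Inverse-Gamma(9, 253/32)
obs 3: x=1/2 → posterior Inverse-Gamma(19/2, 269/32)
obs 4: x=-2 → posterior Inverse-Gamma(10, 465/32)
obs 5: x=3/2 → posterior Inverse-Gamma(21/2, 465/32)
obs 6: x=-2 → posterior Inverse-Gamma(11, 661/32)
obs 7: x=1 → posterior Inverse-Gamma(23/2, 665/32)
obs 8: x=5 → posterior Inverse-Gamma(12, 861/32)
obs 9: x=-1/2 → posterior Inverse-Gamma(25/2, 925/32)
obs 10: x=1 → posterior Inverse-Gamma(13, 929/32)
obs 11: x=7 → posterior Inverse-Gamma(27/2, 1413/32)
obs 12: x=-7 → posterior Inverse-Gamma(14, 2569/32)

k = 4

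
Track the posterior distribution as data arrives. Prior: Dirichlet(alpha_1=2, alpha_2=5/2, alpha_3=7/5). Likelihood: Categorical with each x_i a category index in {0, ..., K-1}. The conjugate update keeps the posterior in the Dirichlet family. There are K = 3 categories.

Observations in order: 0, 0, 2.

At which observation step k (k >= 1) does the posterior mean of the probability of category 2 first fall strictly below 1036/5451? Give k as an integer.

obs 1: x=0 → posterior Dirichlet(3, 5/2, 7/5)
obs 2: x=0 → posterior Dirichlet(4, 5/2, 7/5)
obs 3: x=2 → posterior Dirichlet(4, 5/2, 12/5)

k = 2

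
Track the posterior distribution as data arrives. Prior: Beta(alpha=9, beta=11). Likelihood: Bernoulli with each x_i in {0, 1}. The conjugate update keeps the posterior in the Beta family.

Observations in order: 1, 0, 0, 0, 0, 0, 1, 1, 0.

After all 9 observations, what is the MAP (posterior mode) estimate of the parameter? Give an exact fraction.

obs 1: x=1 → posterior Beta(10, 11)
obs 2: x=0 → posterior Beta(10, 12)
obs 3: x=0 → posterior Beta(10, 13)
obs 4: x=0 → posterior Beta(10, 14)
obs 5: x=0 → posterior Beta(10, 15)
obs 6: x=0 → posterior Beta(10, 16)
obs 7: x=1 → posterior Beta(11, 16)
obs 8: x=1 → posterior Beta(12, 16)
obs 9: x=0 → posterior Beta(12, 17)

11/27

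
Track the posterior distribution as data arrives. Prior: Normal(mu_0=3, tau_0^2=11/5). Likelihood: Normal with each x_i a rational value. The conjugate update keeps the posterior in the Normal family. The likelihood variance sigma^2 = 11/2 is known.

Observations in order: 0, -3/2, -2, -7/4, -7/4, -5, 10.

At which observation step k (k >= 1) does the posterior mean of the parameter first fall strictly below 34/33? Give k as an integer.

k = 3

obs 1: x=0 → posterior Normal(15/7, 11/7)
obs 2: x=-3/2 → posterior Normal(4/3, 11/9)
obs 3: x=-2 → posterior Normal(8/11, 1)
obs 4: x=-7/4 → posterior Normal(9/26, 11/13)
obs 5: x=-7/4 → posterior Normal(1/15, 11/15)
obs 6: x=-5 → posterior Normal(-9/17, 11/17)
obs 7: x=10 → posterior Normal(11/19, 11/19)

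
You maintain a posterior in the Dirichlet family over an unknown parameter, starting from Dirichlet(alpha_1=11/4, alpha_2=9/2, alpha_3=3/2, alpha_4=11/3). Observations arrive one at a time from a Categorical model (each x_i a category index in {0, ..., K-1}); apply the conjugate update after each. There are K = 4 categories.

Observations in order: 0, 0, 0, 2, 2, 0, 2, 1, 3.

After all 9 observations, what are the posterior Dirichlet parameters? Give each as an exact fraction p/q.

obs 1: x=0 → posterior Dirichlet(15/4, 9/2, 3/2, 11/3)
obs 2: x=0 → posterior Dirichlet(19/4, 9/2, 3/2, 11/3)
obs 3: x=0 → posterior Dirichlet(23/4, 9/2, 3/2, 11/3)
obs 4: x=2 → posterior Dirichlet(23/4, 9/2, 5/2, 11/3)
obs 5: x=2 → posterior Dirichlet(23/4, 9/2, 7/2, 11/3)
obs 6: x=0 → posterior Dirichlet(27/4, 9/2, 7/2, 11/3)
obs 7: x=2 → posterior Dirichlet(27/4, 9/2, 9/2, 11/3)
obs 8: x=1 → posterior Dirichlet(27/4, 11/2, 9/2, 11/3)
obs 9: x=3 → posterior Dirichlet(27/4, 11/2, 9/2, 14/3)

alpha_1=27/4, alpha_2=11/2, alpha_3=9/2, alpha_4=14/3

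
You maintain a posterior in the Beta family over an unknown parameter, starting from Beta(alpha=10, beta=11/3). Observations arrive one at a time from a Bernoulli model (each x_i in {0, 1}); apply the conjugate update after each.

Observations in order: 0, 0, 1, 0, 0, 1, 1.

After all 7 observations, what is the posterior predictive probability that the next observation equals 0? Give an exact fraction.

23/62

obs 1: x=0 → posterior Beta(10, 14/3)
obs 2: x=0 → posterior Beta(10, 17/3)
obs 3: x=1 → posterior Beta(11, 17/3)
obs 4: x=0 → posterior Beta(11, 20/3)
obs 5: x=0 → posterior Beta(11, 23/3)
obs 6: x=1 → posterior Beta(12, 23/3)
obs 7: x=1 → posterior Beta(13, 23/3)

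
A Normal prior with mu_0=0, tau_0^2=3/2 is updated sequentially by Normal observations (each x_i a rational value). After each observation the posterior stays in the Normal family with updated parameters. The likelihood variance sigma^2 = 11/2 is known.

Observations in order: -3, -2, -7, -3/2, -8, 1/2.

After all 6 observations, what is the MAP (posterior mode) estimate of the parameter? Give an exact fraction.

obs 1: x=-3 → posterior Normal(-9/14, 33/28)
obs 2: x=-2 → posterior Normal(-15/17, 33/34)
obs 3: x=-7 → posterior Normal(-9/5, 33/40)
obs 4: x=-3/2 → posterior Normal(-81/46, 33/46)
obs 5: x=-8 → posterior Normal(-129/52, 33/52)
obs 6: x=1/2 → posterior Normal(-63/29, 33/58)

-63/29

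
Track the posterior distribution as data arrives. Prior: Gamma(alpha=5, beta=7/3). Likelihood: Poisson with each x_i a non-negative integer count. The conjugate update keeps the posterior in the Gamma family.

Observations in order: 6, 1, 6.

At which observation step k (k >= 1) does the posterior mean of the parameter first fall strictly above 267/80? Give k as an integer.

obs 1: x=6 → posterior Gamma(11, 10/3)
obs 2: x=1 → posterior Gamma(12, 13/3)
obs 3: x=6 → posterior Gamma(18, 16/3)

k = 3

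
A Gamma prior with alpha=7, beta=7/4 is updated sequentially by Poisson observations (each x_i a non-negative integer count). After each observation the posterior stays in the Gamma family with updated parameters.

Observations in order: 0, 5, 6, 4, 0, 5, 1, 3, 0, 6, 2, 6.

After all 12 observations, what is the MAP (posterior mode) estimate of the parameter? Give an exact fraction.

obs 1: x=0 → posterior Gamma(7, 11/4)
obs 2: x=5 → posterior Gamma(12, 15/4)
obs 3: x=6 → posterior Gamma(18, 19/4)
obs 4: x=4 → posterior Gamma(22, 23/4)
obs 5: x=0 → posterior Gamma(22, 27/4)
obs 6: x=5 → posterior Gamma(27, 31/4)
obs 7: x=1 → posterior Gamma(28, 35/4)
obs 8: x=3 → posterior Gamma(31, 39/4)
obs 9: x=0 → posterior Gamma(31, 43/4)
obs 10: x=6 → posterior Gamma(37, 47/4)
obs 11: x=2 → posterior Gamma(39, 51/4)
obs 12: x=6 → posterior Gamma(45, 55/4)

16/5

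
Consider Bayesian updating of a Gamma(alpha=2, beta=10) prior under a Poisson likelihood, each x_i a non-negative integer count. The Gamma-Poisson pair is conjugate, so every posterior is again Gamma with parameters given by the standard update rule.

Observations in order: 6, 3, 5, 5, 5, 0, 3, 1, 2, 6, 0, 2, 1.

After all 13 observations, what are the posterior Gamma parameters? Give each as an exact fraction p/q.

obs 1: x=6 → posterior Gamma(8, 11)
obs 2: x=3 → posterior Gamma(11, 12)
obs 3: x=5 → posterior Gamma(16, 13)
obs 4: x=5 → posterior Gamma(21, 14)
obs 5: x=5 → posterior Gamma(26, 15)
obs 6: x=0 → posterior Gamma(26, 16)
obs 7: x=3 → posterior Gamma(29, 17)
obs 8: x=1 → posterior Gamma(30, 18)
obs 9: x=2 → posterior Gamma(32, 19)
obs 10: x=6 → posterior Gamma(38, 20)
obs 11: x=0 → posterior Gamma(38, 21)
obs 12: x=2 → posterior Gamma(40, 22)
obs 13: x=1 → posterior Gamma(41, 23)

alpha=41, beta=23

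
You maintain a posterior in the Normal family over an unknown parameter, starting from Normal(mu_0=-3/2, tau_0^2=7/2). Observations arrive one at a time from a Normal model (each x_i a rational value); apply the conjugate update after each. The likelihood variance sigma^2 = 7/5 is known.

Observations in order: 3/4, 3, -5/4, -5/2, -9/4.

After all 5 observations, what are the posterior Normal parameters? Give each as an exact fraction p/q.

obs 1: x=3/4 → posterior Normal(3/28, 1)
obs 2: x=3 → posterior Normal(21/16, 7/12)
obs 3: x=-5/4 → posterior Normal(19/34, 7/17)
obs 4: x=-5/2 → posterior Normal(-3/22, 7/22)
obs 5: x=-9/4 → posterior Normal(-19/36, 7/27)

mu_0=-19/36, tau_0^2=7/27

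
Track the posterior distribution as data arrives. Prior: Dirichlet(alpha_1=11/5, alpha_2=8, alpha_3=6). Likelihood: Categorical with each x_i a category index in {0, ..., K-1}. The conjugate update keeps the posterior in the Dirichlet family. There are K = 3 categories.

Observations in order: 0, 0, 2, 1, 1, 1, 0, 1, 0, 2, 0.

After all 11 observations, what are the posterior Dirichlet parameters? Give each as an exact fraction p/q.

obs 1: x=0 → posterior Dirichlet(16/5, 8, 6)
obs 2: x=0 → posterior Dirichlet(21/5, 8, 6)
obs 3: x=2 → posterior Dirichlet(21/5, 8, 7)
obs 4: x=1 → posterior Dirichlet(21/5, 9, 7)
obs 5: x=1 → posterior Dirichlet(21/5, 10, 7)
obs 6: x=1 → posterior Dirichlet(21/5, 11, 7)
obs 7: x=0 → posterior Dirichlet(26/5, 11, 7)
obs 8: x=1 → posterior Dirichlet(26/5, 12, 7)
obs 9: x=0 → posterior Dirichlet(31/5, 12, 7)
obs 10: x=2 → posterior Dirichlet(31/5, 12, 8)
obs 11: x=0 → posterior Dirichlet(36/5, 12, 8)

alpha_1=36/5, alpha_2=12, alpha_3=8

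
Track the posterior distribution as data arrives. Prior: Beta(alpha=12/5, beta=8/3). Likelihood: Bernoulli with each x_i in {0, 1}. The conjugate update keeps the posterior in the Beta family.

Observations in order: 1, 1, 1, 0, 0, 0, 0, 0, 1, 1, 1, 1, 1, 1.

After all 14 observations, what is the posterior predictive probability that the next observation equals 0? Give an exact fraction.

115/286

obs 1: x=1 → posterior Beta(17/5, 8/3)
obs 2: x=1 → posterior Beta(22/5, 8/3)
obs 3: x=1 → posterior Beta(27/5, 8/3)
obs 4: x=0 → posterior Beta(27/5, 11/3)
obs 5: x=0 → posterior Beta(27/5, 14/3)
obs 6: x=0 → posterior Beta(27/5, 17/3)
obs 7: x=0 → posterior Beta(27/5, 20/3)
obs 8: x=0 → posterior Beta(27/5, 23/3)
obs 9: x=1 → posterior Beta(32/5, 23/3)
obs 10: x=1 → posterior Beta(37/5, 23/3)
obs 11: x=1 → posterior Beta(42/5, 23/3)
obs 12: x=1 → posterior Beta(47/5, 23/3)
obs 13: x=1 → posterior Beta(52/5, 23/3)
obs 14: x=1 → posterior Beta(57/5, 23/3)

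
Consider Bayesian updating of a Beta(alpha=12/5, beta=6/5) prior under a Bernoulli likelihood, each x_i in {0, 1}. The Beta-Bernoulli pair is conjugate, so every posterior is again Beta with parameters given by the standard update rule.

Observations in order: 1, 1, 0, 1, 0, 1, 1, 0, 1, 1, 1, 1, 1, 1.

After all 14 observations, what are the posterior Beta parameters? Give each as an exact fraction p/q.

obs 1: x=1 → posterior Beta(17/5, 6/5)
obs 2: x=1 → posterior Beta(22/5, 6/5)
obs 3: x=0 → posterior Beta(22/5, 11/5)
obs 4: x=1 → posterior Beta(27/5, 11/5)
obs 5: x=0 → posterior Beta(27/5, 16/5)
obs 6: x=1 → posterior Beta(32/5, 16/5)
obs 7: x=1 → posterior Beta(37/5, 16/5)
obs 8: x=0 → posterior Beta(37/5, 21/5)
obs 9: x=1 → posterior Beta(42/5, 21/5)
obs 10: x=1 → posterior Beta(47/5, 21/5)
obs 11: x=1 → posterior Beta(52/5, 21/5)
obs 12: x=1 → posterior Beta(57/5, 21/5)
obs 13: x=1 → posterior Beta(62/5, 21/5)
obs 14: x=1 → posterior Beta(67/5, 21/5)

alpha=67/5, beta=21/5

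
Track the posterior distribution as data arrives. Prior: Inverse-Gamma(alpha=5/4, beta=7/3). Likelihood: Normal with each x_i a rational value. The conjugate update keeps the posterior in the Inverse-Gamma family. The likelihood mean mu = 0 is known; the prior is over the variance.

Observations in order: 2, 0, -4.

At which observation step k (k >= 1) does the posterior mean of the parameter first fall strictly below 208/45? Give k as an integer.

k = 2

obs 1: x=2 → posterior Inverse-Gamma(7/4, 13/3)
obs 2: x=0 → posterior Inverse-Gamma(9/4, 13/3)
obs 3: x=-4 → posterior Inverse-Gamma(11/4, 37/3)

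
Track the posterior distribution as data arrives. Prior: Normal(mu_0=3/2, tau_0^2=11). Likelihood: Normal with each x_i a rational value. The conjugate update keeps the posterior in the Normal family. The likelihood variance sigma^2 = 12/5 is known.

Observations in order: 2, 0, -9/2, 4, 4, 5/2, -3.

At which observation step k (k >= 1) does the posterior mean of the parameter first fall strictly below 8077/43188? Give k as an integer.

k = 3

obs 1: x=2 → posterior Normal(128/67, 132/67)
obs 2: x=0 → posterior Normal(64/61, 66/61)
obs 3: x=-9/2 → posterior Normal(-239/354, 44/59)
obs 4: x=4 → posterior Normal(201/464, 33/58)
obs 5: x=4 → posterior Normal(641/574, 132/287)
obs 6: x=5/2 → posterior Normal(229/171, 22/57)
obs 7: x=-3 → posterior Normal(293/397, 132/397)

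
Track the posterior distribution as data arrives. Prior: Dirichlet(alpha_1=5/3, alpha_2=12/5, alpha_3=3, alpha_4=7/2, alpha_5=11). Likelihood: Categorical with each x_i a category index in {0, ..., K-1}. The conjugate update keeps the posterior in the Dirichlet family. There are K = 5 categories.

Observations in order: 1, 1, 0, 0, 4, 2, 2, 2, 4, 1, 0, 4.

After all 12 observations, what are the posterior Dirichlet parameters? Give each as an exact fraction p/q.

alpha_1=14/3, alpha_2=27/5, alpha_3=6, alpha_4=7/2, alpha_5=14

obs 1: x=1 → posterior Dirichlet(5/3, 17/5, 3, 7/2, 11)
obs 2: x=1 → posterior Dirichlet(5/3, 22/5, 3, 7/2, 11)
obs 3: x=0 → posterior Dirichlet(8/3, 22/5, 3, 7/2, 11)
obs 4: x=0 → posterior Dirichlet(11/3, 22/5, 3, 7/2, 11)
obs 5: x=4 → posterior Dirichlet(11/3, 22/5, 3, 7/2, 12)
obs 6: x=2 → posterior Dirichlet(11/3, 22/5, 4, 7/2, 12)
obs 7: x=2 → posterior Dirichlet(11/3, 22/5, 5, 7/2, 12)
obs 8: x=2 → posterior Dirichlet(11/3, 22/5, 6, 7/2, 12)
obs 9: x=4 → posterior Dirichlet(11/3, 22/5, 6, 7/2, 13)
obs 10: x=1 → posterior Dirichlet(11/3, 27/5, 6, 7/2, 13)
obs 11: x=0 → posterior Dirichlet(14/3, 27/5, 6, 7/2, 13)
obs 12: x=4 → posterior Dirichlet(14/3, 27/5, 6, 7/2, 14)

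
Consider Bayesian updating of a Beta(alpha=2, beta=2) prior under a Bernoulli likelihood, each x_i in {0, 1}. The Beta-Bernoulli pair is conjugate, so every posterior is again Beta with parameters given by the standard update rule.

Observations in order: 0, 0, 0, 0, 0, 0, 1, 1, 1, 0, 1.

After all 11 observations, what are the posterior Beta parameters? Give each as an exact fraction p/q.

obs 1: x=0 → posterior Beta(2, 3)
obs 2: x=0 → posterior Beta(2, 4)
obs 3: x=0 → posterior Beta(2, 5)
obs 4: x=0 → posterior Beta(2, 6)
obs 5: x=0 → posterior Beta(2, 7)
obs 6: x=0 → posterior Beta(2, 8)
obs 7: x=1 → posterior Beta(3, 8)
obs 8: x=1 → posterior Beta(4, 8)
obs 9: x=1 → posterior Beta(5, 8)
obs 10: x=0 → posterior Beta(5, 9)
obs 11: x=1 → posterior Beta(6, 9)

alpha=6, beta=9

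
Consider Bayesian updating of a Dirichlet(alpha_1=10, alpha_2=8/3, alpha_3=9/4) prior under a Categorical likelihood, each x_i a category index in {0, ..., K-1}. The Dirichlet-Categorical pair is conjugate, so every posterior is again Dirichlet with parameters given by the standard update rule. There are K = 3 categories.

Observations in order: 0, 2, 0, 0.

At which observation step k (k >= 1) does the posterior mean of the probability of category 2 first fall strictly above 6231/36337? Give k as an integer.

obs 1: x=0 → posterior Dirichlet(11, 8/3, 9/4)
obs 2: x=2 → posterior Dirichlet(11, 8/3, 13/4)
obs 3: x=0 → posterior Dirichlet(12, 8/3, 13/4)
obs 4: x=0 → posterior Dirichlet(13, 8/3, 13/4)

k = 2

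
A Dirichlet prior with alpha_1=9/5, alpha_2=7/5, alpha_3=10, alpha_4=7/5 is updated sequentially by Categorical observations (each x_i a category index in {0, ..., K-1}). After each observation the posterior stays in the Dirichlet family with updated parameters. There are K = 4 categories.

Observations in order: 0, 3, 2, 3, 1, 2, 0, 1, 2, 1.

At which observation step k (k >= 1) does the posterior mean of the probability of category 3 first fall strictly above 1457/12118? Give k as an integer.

obs 1: x=0 → posterior Dirichlet(14/5, 7/5, 10, 7/5)
obs 2: x=3 → posterior Dirichlet(14/5, 7/5, 10, 12/5)
obs 3: x=2 → posterior Dirichlet(14/5, 7/5, 11, 12/5)
obs 4: x=3 → posterior Dirichlet(14/5, 7/5, 11, 17/5)
obs 5: x=1 → posterior Dirichlet(14/5, 12/5, 11, 17/5)
obs 6: x=2 → posterior Dirichlet(14/5, 12/5, 12, 17/5)
obs 7: x=0 → posterior Dirichlet(19/5, 12/5, 12, 17/5)
obs 8: x=1 → posterior Dirichlet(19/5, 17/5, 12, 17/5)
obs 9: x=2 → posterior Dirichlet(19/5, 17/5, 13, 17/5)
obs 10: x=1 → posterior Dirichlet(19/5, 22/5, 13, 17/5)

k = 2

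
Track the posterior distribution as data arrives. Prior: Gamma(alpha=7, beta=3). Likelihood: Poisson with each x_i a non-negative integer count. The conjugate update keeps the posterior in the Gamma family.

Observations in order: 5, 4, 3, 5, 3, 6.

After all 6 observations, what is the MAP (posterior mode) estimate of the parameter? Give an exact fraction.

obs 1: x=5 → posterior Gamma(12, 4)
obs 2: x=4 → posterior Gamma(16, 5)
obs 3: x=3 → posterior Gamma(19, 6)
obs 4: x=5 → posterior Gamma(24, 7)
obs 5: x=3 → posterior Gamma(27, 8)
obs 6: x=6 → posterior Gamma(33, 9)

32/9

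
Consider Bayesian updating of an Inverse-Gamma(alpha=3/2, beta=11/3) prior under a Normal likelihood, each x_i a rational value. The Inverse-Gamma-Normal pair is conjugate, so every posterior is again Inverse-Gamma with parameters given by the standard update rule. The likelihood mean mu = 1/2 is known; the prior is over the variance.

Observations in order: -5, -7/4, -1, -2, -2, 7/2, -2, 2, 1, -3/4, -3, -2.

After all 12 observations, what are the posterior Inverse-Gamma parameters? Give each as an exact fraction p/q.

obs 1: x=-5 → posterior Inverse-Gamma(2, 451/24)
obs 2: x=-7/4 → posterior Inverse-Gamma(5/2, 2047/96)
obs 3: x=-1 → posterior Inverse-Gamma(3, 2155/96)
obs 4: x=-2 → posterior Inverse-Gamma(7/2, 2455/96)
obs 5: x=-2 → posterior Inverse-Gamma(4, 2755/96)
obs 6: x=7/2 → posterior Inverse-Gamma(9/2, 3187/96)
obs 7: x=-2 → posterior Inverse-Gamma(5, 3487/96)
obs 8: x=2 → posterior Inverse-Gamma(11/2, 3595/96)
obs 9: x=1 → posterior Inverse-Gamma(6, 3607/96)
obs 10: x=-3/4 → posterior Inverse-Gamma(13/2, 1841/48)
obs 11: x=-3 → posterior Inverse-Gamma(7, 2135/48)
obs 12: x=-2 → posterior Inverse-Gamma(15/2, 2285/48)

alpha=15/2, beta=2285/48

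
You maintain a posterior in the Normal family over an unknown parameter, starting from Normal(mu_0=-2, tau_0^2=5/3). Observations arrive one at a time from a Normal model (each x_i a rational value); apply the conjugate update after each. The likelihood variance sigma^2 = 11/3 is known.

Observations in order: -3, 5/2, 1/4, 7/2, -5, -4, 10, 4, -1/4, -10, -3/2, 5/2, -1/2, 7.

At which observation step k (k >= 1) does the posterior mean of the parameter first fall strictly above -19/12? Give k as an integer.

obs 1: x=-3 → posterior Normal(-37/16, 55/48)
obs 2: x=5/2 → posterior Normal(-7/6, 55/63)
obs 3: x=1/4 → posterior Normal(-93/104, 55/78)
obs 4: x=7/2 → posterior Normal(-23/124, 55/93)
obs 5: x=-5 → posterior Normal(-41/48, 55/108)
obs 6: x=-4 → posterior Normal(-203/164, 55/123)
obs 7: x=10 → posterior Normal(-3/184, 55/138)
obs 8: x=4 → posterior Normal(77/204, 55/153)
obs 9: x=-1/4 → posterior Normal(9/28, 55/168)
obs 10: x=-10 → posterior Normal(-32/61, 55/183)
obs 11: x=-3/2 → posterior Normal(-79/132, 5/18)
obs 12: x=5/2 → posterior Normal(-27/71, 55/213)
obs 13: x=-1/2 → posterior Normal(-59/152, 55/228)
obs 14: x=7 → posterior Normal(11/162, 55/243)

k = 2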